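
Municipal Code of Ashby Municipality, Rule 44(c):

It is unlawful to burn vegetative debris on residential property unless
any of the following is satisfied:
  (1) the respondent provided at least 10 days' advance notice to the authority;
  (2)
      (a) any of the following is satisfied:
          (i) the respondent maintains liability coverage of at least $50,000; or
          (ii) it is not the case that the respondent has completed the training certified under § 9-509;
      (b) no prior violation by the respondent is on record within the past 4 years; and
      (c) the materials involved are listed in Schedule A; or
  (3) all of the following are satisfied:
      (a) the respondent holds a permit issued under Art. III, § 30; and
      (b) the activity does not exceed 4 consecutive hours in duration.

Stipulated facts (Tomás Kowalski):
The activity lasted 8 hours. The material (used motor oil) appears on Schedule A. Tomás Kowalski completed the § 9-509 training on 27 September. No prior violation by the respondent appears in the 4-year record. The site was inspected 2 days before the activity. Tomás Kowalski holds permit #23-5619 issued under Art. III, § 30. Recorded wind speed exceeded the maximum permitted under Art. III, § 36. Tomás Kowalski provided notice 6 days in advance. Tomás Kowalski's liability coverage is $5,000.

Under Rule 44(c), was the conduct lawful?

(1) ≥10 days' notice — not satisfied.
(i) coverage ≥ $50,000 — not met.
(ii) not (training certified) — not met.
(a) = F OR F = false.
(b) no prior violation — met.
(c) Schedule A material — met.
So (2) is not satisfied (F AND T AND T).
(a) holds permit — met.
(b) ≤ 4 hrs duration — not satisfied.
(3): T AND F → false.
Overall: F OR F OR F → false.

No — unlawful.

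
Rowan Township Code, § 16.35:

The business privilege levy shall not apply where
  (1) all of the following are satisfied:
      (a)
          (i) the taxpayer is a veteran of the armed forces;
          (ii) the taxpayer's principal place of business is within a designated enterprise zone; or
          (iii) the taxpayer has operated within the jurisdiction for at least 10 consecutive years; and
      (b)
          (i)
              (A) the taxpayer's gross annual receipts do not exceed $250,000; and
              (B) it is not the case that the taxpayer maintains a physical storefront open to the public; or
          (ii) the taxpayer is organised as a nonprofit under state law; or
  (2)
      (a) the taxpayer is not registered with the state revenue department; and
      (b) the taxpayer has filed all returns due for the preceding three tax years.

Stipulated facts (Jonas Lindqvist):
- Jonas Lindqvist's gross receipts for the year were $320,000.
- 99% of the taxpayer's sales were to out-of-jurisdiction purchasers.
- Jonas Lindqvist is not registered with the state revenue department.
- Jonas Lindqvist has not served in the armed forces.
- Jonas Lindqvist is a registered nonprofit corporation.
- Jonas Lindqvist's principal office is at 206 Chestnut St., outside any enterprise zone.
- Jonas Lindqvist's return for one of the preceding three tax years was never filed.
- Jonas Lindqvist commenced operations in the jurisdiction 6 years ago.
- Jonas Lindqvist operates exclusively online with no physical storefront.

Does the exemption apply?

No — not exempt.

(i) veteran — fails.
(ii) in enterprise zone — fails.
(iii) ≥ 10 yrs in jurisdiction — fails.
(a): F OR F OR F → false.
(A) receipts ≤ $250,000 — fails.
(B) not (has storefront) — satisfied.
So (i) is not satisfied (F AND T).
(ii) nonprofit — holds.
(b): F OR T → true.
So (1) is not satisfied (F AND T).
(a) not (state-registered) — satisfied.
(b) returns current — not satisfied.
(2) = T AND F = false.
So Overall is not satisfied (F OR F).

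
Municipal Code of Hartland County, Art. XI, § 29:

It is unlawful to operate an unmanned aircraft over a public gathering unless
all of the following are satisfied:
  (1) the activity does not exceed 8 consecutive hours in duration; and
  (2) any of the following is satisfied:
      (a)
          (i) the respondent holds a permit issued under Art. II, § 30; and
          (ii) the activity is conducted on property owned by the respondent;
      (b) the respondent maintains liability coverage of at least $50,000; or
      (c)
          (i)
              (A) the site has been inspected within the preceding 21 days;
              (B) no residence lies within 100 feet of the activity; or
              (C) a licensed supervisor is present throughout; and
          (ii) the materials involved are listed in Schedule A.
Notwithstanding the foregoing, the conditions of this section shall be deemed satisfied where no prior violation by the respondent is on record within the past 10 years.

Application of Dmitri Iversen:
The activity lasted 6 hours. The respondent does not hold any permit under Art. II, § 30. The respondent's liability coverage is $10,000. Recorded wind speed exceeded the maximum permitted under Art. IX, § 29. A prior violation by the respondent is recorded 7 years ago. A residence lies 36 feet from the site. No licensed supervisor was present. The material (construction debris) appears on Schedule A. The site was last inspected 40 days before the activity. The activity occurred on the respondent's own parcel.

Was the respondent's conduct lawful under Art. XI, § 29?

No — unlawful.

(1) ≤ 8 hrs duration — satisfied.
(i) holds permit — fails.
(ii) own property — met.
(a) = F AND T = false.
(b) coverage ≥ $50,000 — fails.
(A) site inspected — fails.
(B) no residence in 100 ft — not satisfied.
(C) supervisor present — not satisfied.
So (i) is not satisfied (F OR F OR F).
(ii) Schedule A material — holds.
So (c) is not satisfied (F AND T).
(2): F OR F OR F → false.
So Overall is not satisfied (T AND F).
Exception (no prior violation) — not satisfied.
Result: main false OR exception false → false.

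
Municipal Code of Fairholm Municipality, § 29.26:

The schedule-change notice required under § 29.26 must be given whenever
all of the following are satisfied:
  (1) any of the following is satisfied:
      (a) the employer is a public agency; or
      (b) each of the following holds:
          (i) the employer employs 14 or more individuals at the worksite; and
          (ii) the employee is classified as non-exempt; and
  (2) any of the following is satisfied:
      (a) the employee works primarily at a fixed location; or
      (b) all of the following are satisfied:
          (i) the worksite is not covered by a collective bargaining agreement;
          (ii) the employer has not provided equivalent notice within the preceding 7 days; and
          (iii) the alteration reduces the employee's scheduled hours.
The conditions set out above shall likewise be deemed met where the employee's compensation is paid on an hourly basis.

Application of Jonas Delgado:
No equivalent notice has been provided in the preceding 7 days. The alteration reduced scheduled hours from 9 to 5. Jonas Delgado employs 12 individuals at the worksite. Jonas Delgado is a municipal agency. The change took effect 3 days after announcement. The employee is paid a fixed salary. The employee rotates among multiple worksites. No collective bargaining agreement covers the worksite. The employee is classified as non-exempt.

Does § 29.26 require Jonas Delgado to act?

(a) public agency — holds.
(i) ≥ 14 at site — fails.
(ii) non-exempt — met.
(b): F AND T → false.
(1): T OR F → true.
(a) fixed location — fails.
(i) no CBA — met.
(ii) no recent notice — met.
(iii) hours reduced — holds.
(b): T AND T AND T → true.
(2) = F OR T = true.
Overall: T AND T → true.
Exception (hourly-paid) — not satisfied.
Result: main true OR exception false → true.

Yes — required.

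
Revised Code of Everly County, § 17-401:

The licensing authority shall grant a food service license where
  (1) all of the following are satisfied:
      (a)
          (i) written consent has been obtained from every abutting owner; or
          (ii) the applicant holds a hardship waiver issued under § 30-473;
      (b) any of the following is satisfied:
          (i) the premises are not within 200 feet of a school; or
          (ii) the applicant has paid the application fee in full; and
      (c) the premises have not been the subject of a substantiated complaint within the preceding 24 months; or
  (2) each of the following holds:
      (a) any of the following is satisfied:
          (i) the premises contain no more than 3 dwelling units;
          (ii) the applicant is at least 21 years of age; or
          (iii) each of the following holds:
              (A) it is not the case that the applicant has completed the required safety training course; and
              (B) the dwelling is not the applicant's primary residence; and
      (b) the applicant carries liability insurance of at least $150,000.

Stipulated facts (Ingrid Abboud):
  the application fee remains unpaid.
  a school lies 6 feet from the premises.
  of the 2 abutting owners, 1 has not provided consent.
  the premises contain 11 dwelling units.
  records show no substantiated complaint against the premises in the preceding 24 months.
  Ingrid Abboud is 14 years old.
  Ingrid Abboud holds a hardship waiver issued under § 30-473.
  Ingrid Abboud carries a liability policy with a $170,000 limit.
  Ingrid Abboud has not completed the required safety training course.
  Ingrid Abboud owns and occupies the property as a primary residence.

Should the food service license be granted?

(i) all abutters consent — not satisfied.
(ii) hardship waiver — holds.
(a): F OR T → true.
(i) ≥200 ft from school — not met.
(ii) fee paid — not satisfied.
(b) = F OR F = false.
(c) no complaint in 24 mo. — satisfied.
So (1) is not satisfied (T AND F AND T).
(i) ≤ 3 units — fails.
(ii) age ≥ 21 — fails.
(A) not (safety training) — holds.
(B) not (primary residence) — not met.
So (iii) is not satisfied (T AND F).
So (a) is not satisfied (F OR F OR F).
(b) insurance ≥ $150,000 — met.
(2) = F AND T = false.
Overall: F OR F → false.

No — denied.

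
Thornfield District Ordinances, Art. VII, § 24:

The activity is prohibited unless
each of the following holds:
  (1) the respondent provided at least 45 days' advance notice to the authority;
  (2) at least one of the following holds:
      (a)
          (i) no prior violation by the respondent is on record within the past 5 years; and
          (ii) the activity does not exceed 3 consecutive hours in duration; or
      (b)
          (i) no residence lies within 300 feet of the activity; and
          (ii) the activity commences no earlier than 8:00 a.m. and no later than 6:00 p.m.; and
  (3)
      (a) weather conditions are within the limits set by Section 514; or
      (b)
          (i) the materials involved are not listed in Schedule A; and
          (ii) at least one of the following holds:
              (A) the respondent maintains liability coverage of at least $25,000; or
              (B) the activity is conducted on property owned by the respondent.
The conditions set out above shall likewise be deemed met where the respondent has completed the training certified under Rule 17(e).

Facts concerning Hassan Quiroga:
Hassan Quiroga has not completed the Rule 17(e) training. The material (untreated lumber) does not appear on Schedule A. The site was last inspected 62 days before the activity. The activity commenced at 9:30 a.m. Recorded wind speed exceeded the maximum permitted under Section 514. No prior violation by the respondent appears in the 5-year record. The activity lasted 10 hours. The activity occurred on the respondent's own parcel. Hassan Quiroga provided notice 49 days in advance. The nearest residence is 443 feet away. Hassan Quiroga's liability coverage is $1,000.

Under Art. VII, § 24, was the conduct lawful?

Yes — lawful.

(1) ≥45 days' notice — satisfied.
(i) no prior violation — met.
(ii) ≤ 3 hrs duration — not met.
(a): T AND F → false.
(i) no residence in 300 ft — holds.
(ii) start within hours — satisfied.
So (b) is satisfied (T AND T).
(2): F OR T → true.
(a) weather ok — fails.
(i) not (Schedule A material) — met.
(A) coverage ≥ $25,000 — fails.
(B) own property — met.
(ii): F OR T → true.
So (b) is satisfied (T AND T).
(3): F OR T → true.
Overall: T AND T AND T → true.
Exception (training certified) — not satisfied.
Result: main true OR exception false → true.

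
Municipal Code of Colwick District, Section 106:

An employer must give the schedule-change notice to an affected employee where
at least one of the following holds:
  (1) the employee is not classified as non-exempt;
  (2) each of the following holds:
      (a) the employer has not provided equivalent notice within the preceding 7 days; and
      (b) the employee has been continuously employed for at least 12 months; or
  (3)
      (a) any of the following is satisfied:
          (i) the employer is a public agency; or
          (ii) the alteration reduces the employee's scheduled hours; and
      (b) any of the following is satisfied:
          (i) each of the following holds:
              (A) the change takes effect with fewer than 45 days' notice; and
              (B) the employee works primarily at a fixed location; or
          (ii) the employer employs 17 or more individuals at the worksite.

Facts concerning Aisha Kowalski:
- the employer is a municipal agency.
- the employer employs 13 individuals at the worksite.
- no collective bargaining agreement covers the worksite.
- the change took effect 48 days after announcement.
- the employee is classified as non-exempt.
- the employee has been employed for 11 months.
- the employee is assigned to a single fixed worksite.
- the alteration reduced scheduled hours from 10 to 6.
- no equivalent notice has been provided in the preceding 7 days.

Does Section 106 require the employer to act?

No — not required.

(1) not (non-exempt) — not satisfied.
(a) no recent notice — holds.
(b) tenure ≥ 12 mo. — fails.
(2) = T AND F = false.
(i) public agency — satisfied.
(ii) hours reduced — holds.
(a): T OR T → true.
(A) < 45 days' notice — not met.
(B) fixed location — holds.
So (i) is not satisfied (F AND T).
(ii) ≥ 17 at site — not satisfied.
So (b) is not satisfied (F OR F).
So (3) is not satisfied (T AND F).
So Overall is not satisfied (F OR F OR F).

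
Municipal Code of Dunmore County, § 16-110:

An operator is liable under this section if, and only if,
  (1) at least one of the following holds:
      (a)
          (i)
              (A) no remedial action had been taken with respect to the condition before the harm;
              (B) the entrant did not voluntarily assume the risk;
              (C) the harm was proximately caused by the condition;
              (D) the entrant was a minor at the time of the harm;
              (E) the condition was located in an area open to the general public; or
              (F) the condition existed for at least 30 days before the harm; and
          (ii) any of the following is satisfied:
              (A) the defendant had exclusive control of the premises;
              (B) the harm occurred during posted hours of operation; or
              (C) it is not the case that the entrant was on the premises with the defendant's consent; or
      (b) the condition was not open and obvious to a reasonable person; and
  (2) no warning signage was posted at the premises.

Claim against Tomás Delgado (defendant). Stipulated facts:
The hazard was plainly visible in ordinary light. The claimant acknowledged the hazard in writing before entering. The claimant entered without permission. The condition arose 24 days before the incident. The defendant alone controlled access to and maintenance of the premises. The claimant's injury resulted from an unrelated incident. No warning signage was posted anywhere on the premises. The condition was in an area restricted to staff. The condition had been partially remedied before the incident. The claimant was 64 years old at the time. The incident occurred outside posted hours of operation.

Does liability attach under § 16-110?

No — not liable.

(A) no remedial action — fails.
(B) no assumed risk — fails.
(C) proximate cause — not satisfied.
(D) entrant a minor — not met.
(E) public area — not satisfied.
(F) condition ≥30 days old — fails.
(i) = F OR F OR F OR F OR F OR F = false.
(A) exclusive control — holds.
(B) during posted hours — fails.
(C) not (consent to enter) — met.
So (ii) is satisfied (T OR F OR T).
(a): F AND T → false.
(b) not open/obvious — fails.
(1) = F OR F = false.
(2) no signage posted — satisfied.
Overall = F AND T = false.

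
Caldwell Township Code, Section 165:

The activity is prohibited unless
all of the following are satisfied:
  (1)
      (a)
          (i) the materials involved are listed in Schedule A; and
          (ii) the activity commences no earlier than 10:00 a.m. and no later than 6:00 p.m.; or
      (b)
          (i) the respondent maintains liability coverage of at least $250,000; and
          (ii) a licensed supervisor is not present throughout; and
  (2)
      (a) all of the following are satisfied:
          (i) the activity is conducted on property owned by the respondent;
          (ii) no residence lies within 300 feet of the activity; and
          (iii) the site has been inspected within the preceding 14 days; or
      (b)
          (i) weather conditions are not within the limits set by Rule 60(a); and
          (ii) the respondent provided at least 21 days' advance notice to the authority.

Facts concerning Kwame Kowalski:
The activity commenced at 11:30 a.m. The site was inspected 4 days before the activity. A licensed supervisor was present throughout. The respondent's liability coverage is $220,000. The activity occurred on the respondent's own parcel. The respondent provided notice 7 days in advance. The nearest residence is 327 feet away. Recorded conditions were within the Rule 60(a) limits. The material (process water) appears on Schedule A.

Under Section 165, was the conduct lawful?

Yes — lawful.

(i) Schedule A material — holds.
(ii) start within hours — satisfied.
So (a) is satisfied (T AND T).
(i) coverage ≥ $250,000 — not met.
(ii) not (supervisor present) — not met.
(b) = F AND F = false.
So (1) is satisfied (T OR F).
(i) own property — met.
(ii) no residence in 300 ft — satisfied.
(iii) site inspected — satisfied.
So (a) is satisfied (T AND T AND T).
(i) not (weather ok) — not met.
(ii) ≥21 days' notice — fails.
So (b) is not satisfied (F AND F).
(2) = T OR F = true.
Overall = T AND T = true.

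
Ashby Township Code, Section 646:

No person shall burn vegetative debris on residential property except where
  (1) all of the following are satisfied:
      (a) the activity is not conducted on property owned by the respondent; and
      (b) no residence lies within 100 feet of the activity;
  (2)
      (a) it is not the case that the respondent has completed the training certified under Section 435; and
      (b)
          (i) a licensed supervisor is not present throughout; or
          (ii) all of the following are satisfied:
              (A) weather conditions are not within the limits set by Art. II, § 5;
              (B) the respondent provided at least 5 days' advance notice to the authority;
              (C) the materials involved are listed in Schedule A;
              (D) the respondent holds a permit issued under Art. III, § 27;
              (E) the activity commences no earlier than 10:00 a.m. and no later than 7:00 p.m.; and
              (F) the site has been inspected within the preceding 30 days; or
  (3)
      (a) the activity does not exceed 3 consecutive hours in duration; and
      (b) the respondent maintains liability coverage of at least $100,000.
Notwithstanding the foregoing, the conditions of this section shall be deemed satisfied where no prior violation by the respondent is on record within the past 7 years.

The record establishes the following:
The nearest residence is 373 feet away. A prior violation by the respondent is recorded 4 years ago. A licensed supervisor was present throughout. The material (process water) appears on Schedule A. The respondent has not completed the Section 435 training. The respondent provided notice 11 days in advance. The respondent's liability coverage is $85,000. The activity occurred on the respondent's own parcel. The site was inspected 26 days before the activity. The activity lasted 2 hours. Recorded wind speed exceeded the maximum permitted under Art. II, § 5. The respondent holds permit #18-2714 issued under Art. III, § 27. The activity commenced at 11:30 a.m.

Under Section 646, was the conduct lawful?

Yes — lawful.

(a) not (own property) — not satisfied.
(b) no residence in 100 ft — met.
(1) = F AND T = false.
(a) not (training certified) — holds.
(i) not (supervisor present) — not satisfied.
(A) not (weather ok) — met.
(B) ≥5 days' notice — met.
(C) Schedule A material — met.
(D) holds permit — satisfied.
(E) start within hours — satisfied.
(F) site inspected — holds.
So (ii) is satisfied (T AND T AND T AND T AND T AND T).
(b): F OR T → true.
So (2) is satisfied (T AND T).
(a) ≤ 3 hrs duration — met.
(b) coverage ≥ $100,000 — fails.
(3) = T AND F = false.
Overall: F OR T OR F → true.
Exception (no prior violation) — not satisfied.
Result: main true OR exception false → true.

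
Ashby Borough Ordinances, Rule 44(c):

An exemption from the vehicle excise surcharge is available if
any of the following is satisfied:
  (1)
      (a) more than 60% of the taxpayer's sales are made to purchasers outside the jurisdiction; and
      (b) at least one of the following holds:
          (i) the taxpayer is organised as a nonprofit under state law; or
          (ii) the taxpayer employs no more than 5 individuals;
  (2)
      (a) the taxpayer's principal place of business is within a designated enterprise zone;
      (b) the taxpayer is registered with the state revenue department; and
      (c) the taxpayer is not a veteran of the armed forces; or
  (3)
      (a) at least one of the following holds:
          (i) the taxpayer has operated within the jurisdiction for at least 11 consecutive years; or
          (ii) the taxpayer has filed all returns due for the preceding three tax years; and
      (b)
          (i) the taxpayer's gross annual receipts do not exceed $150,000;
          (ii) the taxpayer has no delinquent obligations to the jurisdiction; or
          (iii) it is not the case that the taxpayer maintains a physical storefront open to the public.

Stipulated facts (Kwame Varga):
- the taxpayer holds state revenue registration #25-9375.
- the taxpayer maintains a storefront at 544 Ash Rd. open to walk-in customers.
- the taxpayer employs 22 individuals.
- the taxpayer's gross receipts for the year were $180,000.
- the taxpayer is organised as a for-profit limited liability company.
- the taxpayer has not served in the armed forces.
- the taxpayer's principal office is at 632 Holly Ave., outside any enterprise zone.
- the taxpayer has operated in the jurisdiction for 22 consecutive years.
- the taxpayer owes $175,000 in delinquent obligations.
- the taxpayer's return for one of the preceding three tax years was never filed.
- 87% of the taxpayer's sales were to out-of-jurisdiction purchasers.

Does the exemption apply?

No — not exempt.

(a) >60% out-of-jur. sales — met.
(i) nonprofit — not met.
(ii) ≤ 5 employees — not satisfied.
So (b) is not satisfied (F OR F).
(1): T AND F → false.
(a) in enterprise zone — not met.
(b) state-registered — holds.
(c) not (veteran) — holds.
(2) = F AND T AND T = false.
(i) ≥ 11 yrs in jurisdiction — met.
(ii) returns current — fails.
(a) = T OR F = true.
(i) receipts ≤ $150,000 — fails.
(ii) no delinquency — fails.
(iii) not (has storefront) — fails.
(b) = F OR F OR F = false.
(3) = T AND F = false.
So Overall is not satisfied (F OR F OR F).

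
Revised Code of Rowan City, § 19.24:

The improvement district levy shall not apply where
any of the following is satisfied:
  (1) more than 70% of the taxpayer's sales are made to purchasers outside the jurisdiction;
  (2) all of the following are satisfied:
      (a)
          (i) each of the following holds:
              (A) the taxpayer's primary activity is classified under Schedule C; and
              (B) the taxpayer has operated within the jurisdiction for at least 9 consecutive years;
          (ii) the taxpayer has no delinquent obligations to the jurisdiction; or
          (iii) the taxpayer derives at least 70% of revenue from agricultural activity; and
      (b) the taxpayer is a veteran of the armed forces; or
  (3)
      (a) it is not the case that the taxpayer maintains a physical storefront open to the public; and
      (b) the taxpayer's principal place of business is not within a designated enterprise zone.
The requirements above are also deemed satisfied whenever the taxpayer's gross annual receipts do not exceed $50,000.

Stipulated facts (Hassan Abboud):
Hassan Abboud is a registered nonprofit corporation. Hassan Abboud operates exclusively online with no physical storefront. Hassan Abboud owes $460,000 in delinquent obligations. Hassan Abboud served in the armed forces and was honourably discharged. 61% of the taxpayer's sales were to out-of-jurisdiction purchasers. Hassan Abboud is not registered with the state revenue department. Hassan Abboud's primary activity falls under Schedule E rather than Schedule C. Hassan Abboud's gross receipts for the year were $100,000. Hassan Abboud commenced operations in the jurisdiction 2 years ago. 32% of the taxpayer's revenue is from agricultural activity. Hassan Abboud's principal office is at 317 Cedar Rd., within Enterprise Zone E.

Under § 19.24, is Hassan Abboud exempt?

(1) >70% out-of-jur. sales — not satisfied.
(A) Schedule C activity — fails.
(B) ≥ 9 yrs in jurisdiction — not satisfied.
(i): F AND F → false.
(ii) no delinquency — not met.
(iii) ≥70% agricultural — not met.
So (a) is not satisfied (F OR F OR F).
(b) veteran — satisfied.
(2) = F AND T = false.
(a) not (has storefront) — holds.
(b) not (in enterprise zone) — not met.
So (3) is not satisfied (T AND F).
Overall: F OR F OR F → false.
Exception (receipts ≤ $50,000) — not satisfied.
Result: main false OR exception false → false.

No — not exempt.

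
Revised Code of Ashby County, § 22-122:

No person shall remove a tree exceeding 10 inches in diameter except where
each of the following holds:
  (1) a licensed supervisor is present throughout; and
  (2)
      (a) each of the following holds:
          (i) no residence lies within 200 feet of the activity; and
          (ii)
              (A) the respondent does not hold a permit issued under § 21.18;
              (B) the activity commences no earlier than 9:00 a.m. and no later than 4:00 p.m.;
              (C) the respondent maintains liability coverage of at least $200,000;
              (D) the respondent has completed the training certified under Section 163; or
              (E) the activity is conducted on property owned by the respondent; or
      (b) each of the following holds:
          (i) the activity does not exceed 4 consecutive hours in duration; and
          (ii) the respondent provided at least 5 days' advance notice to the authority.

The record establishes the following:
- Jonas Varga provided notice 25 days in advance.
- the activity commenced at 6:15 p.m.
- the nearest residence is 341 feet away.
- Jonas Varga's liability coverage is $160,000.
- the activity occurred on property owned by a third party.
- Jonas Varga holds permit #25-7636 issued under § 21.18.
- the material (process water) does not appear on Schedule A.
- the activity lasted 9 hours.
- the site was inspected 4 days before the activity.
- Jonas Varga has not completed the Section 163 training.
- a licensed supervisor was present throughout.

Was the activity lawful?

(1) supervisor present — met.
(i) no residence in 200 ft — satisfied.
(A) not (holds permit) — not met.
(B) start within hours — not met.
(C) coverage ≥ $200,000 — not satisfied.
(D) training certified — fails.
(E) own property — not satisfied.
So (ii) is not satisfied (F OR F OR F OR F OR F).
(a) = T AND F = false.
(i) ≤ 4 hrs duration — not satisfied.
(ii) ≥5 days' notice — satisfied.
(b) = F AND T = false.
So (2) is not satisfied (F OR F).
Overall: T AND F → false.

No — unlawful.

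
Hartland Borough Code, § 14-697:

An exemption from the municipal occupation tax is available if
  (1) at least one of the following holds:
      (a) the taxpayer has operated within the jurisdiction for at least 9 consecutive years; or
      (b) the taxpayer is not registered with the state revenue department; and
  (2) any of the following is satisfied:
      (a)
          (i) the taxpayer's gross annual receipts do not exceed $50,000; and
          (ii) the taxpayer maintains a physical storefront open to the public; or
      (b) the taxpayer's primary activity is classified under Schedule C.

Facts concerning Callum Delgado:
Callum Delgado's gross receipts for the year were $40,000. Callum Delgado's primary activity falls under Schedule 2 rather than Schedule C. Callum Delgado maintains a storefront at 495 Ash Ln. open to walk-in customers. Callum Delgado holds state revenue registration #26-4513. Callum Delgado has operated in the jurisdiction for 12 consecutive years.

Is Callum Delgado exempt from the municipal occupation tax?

Yes — exempt.

(a) ≥ 9 yrs in jurisdiction — met.
(b) not (state-registered) — fails.
(1): T OR F → true.
(i) receipts ≤ $50,000 — holds.
(ii) has storefront — satisfied.
(a) = T AND T = true.
(b) Schedule C activity — not met.
(2) = T OR F = true.
So Overall is satisfied (T AND T).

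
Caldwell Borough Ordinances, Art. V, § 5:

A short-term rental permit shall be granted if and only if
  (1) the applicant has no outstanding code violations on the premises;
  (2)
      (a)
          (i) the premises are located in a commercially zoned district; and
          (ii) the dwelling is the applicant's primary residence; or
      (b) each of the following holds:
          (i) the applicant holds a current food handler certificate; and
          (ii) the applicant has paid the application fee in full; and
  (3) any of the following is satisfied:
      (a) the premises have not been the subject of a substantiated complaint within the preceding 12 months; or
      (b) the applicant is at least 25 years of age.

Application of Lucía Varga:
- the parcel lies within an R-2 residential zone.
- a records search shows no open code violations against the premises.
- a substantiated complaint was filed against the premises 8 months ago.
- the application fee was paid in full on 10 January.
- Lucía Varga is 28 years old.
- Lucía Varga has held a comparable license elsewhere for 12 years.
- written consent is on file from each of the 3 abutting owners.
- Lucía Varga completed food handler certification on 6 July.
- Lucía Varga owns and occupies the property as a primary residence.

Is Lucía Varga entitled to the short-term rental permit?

Yes — granted.

(1) no code violations — holds.
(i) commercially zoned — not met.
(ii) primary residence — met.
(a) = F AND T = false.
(i) food handler cert. — holds.
(ii) fee paid — satisfied.
(b): T AND T → true.
(2) = F OR T = true.
(a) no complaint in 12 mo. — not met.
(b) age ≥ 25 — satisfied.
(3): F OR T → true.
Overall: T AND T AND T → true.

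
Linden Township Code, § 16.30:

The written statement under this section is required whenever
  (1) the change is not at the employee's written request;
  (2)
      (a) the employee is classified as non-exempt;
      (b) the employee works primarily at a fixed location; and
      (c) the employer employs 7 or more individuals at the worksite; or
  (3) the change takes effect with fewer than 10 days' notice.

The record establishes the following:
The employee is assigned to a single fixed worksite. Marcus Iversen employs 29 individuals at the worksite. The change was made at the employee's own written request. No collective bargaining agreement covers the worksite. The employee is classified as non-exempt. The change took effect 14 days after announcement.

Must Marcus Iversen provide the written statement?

Yes — required.

(1) not employee-requested — not met.
(a) non-exempt — holds.
(b) fixed location — satisfied.
(c) ≥ 7 at site — holds.
So (2) is satisfied (T AND T AND T).
(3) < 10 days' notice — fails.
Overall: F OR T OR F → true.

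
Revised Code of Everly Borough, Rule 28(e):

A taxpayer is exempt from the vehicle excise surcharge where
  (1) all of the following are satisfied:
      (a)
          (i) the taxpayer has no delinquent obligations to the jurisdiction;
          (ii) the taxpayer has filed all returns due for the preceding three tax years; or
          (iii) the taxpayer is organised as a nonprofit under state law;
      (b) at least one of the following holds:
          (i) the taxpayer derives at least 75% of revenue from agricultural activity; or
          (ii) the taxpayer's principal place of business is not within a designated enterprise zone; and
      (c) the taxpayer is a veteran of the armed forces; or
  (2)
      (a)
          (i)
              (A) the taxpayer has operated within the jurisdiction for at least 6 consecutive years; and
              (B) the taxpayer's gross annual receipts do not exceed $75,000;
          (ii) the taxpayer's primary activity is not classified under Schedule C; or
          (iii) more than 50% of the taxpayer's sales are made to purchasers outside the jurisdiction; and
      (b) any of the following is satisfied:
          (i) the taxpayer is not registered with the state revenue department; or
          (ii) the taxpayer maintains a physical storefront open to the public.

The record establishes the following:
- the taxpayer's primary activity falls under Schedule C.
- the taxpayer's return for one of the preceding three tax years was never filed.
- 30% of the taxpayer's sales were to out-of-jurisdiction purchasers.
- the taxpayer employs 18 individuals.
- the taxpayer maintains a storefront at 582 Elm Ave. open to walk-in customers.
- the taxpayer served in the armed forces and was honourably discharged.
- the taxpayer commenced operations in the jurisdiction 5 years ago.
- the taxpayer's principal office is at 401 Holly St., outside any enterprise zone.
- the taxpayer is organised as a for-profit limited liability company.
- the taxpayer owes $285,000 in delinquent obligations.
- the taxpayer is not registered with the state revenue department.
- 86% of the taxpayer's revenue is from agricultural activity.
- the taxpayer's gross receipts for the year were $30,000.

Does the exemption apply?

No — not exempt.

(i) no delinquency — fails.
(ii) returns current — fails.
(iii) nonprofit — fails.
So (a) is not satisfied (F OR F OR F).
(i) ≥75% agricultural — met.
(ii) not (in enterprise zone) — satisfied.
(b): T OR T → true.
(c) veteran — satisfied.
(1): F AND T AND T → false.
(A) ≥ 6 yrs in jurisdiction — fails.
(B) receipts ≤ $75,000 — met.
(i): F AND T → false.
(ii) not (Schedule C activity) — not met.
(iii) >50% out-of-jur. sales — not met.
So (a) is not satisfied (F OR F OR F).
(i) not (state-registered) — met.
(ii) has storefront — satisfied.
(b): T OR T → true.
So (2) is not satisfied (F AND T).
So Overall is not satisfied (F OR F).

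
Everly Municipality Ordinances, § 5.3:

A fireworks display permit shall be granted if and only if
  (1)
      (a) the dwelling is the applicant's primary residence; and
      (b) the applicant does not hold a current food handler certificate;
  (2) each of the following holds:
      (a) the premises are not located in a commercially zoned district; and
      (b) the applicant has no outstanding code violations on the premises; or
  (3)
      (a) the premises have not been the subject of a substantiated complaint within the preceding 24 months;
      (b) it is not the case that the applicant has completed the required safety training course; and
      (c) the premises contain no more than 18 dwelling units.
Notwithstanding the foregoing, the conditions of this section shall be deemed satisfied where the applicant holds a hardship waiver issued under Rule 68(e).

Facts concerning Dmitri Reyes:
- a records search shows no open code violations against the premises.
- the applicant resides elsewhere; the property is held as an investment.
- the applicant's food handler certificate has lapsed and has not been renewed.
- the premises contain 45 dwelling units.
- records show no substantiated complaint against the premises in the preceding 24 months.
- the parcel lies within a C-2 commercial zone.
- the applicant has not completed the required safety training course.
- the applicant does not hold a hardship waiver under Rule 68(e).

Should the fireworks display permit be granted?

(a) primary residence — not met.
(b) not (food handler cert.) — met.
So (1) is not satisfied (F AND T).
(a) not (commercially zoned) — not met.
(b) no code violations — met.
(2): F AND T → false.
(a) no complaint in 24 mo. — holds.
(b) not (safety training) — met.
(c) ≤ 18 units — fails.
(3) = T AND T AND F = false.
So Overall is not satisfied (F OR F OR F).
Exception (hardship waiver) — not satisfied.
Result: main false OR exception false → false.

No — denied.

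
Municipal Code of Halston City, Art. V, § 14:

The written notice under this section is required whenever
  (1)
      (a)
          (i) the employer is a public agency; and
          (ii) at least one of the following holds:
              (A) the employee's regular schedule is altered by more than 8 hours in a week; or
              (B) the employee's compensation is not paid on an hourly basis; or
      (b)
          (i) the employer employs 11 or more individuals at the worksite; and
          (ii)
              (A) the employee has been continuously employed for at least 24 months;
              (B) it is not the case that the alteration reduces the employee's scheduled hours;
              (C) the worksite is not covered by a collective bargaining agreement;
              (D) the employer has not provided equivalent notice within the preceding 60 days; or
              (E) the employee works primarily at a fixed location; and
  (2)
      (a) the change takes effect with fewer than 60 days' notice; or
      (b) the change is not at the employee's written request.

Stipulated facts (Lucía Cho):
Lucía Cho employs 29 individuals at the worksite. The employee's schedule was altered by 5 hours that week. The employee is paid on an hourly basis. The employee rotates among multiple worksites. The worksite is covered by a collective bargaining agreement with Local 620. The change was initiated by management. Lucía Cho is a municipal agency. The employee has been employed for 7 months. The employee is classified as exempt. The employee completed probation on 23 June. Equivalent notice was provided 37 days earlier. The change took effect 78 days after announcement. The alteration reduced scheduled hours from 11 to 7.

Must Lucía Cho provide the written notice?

(i) public agency — satisfied.
(A) schedule shift > 8h — fails.
(B) not (hourly-paid) — not satisfied.
(ii): F OR F → false.
(a) = T AND F = false.
(i) ≥ 11 at site — holds.
(A) tenure ≥ 24 mo. — not met.
(B) not (hours reduced) — not satisfied.
(C) no CBA — not met.
(D) no recent notice — fails.
(E) fixed location — not met.
(ii) = F OR F OR F OR F OR F = false.
So (b) is not satisfied (T AND F).
(1) = F OR F = false.
(a) < 60 days' notice — fails.
(b) not employee-requested — holds.
(2): F OR T → true.
Overall = F AND T = false.

No — not required.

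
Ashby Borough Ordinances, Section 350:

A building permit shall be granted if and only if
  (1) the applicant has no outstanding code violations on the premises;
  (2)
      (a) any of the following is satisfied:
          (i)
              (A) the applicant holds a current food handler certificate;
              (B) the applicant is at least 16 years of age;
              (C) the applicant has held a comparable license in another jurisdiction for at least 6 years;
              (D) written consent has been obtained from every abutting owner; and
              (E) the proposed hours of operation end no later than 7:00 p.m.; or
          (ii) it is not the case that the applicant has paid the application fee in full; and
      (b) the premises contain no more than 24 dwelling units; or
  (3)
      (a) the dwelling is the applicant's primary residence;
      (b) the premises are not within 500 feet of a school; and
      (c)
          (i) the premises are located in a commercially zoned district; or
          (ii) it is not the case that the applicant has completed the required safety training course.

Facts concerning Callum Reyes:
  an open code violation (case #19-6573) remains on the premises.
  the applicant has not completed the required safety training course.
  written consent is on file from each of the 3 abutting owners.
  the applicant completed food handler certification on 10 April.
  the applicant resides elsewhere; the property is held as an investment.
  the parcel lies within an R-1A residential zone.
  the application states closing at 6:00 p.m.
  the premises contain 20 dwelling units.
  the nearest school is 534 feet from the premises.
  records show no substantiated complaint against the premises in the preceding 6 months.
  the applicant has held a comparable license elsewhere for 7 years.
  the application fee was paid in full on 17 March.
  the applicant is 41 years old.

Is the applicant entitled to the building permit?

(1) no code violations — not satisfied.
(A) food handler cert. — holds.
(B) age ≥ 16 — satisfied.
(C) prior license ≥ 6 yr — met.
(D) all abutters consent — satisfied.
(E) closes by 7 p.m. — met.
(i): T AND T AND T AND T AND T → true.
(ii) not (fee paid) — fails.
So (a) is satisfied (T OR F).
(b) ≤ 24 units — met.
So (2) is satisfied (T AND T).
(a) primary residence — not satisfied.
(b) ≥500 ft from school — satisfied.
(i) commercially zoned — not satisfied.
(ii) not (safety training) — satisfied.
(c): F OR T → true.
So (3) is not satisfied (F AND T AND T).
So Overall is satisfied (F OR T OR F).

Yes — granted.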